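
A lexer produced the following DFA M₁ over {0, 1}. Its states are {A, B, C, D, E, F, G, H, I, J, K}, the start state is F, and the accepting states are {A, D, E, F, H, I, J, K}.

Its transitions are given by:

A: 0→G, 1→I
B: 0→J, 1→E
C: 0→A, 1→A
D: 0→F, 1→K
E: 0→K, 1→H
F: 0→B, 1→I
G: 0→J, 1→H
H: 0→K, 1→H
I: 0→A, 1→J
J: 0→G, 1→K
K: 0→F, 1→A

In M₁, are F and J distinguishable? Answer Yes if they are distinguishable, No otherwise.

No

Reachable states from the start: {A,B,E,F,G,H,I,J,K}. Unreachable: {C,D} — drop them.
Start with accepting vs non-accepting: {A,E,F,H,I,J,K} | {B,G}.
On input 0, block {A,E,F,H,I,J,K} splits into {E,H,I,K} and {A,F,J}.
Split {E,H,I,K} by δ(·,0) → {E,H} and {I,K}.
The partition is now stable with 4 blocks: {E,H} | {B,G} | {A,F,J} | {I,K}.
F and J lie in the same block of the stable partition, so they are equivalent — no string distinguishes them.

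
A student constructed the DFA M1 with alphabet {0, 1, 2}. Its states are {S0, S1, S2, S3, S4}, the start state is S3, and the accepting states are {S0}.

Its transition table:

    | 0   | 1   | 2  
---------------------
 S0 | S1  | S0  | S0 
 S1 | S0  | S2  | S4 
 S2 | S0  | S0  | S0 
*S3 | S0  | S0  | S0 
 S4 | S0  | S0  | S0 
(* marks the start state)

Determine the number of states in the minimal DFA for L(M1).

3

All states are reachable from the start state.
Start with accepting vs non-accepting: {S0} | {S1,S2,S3,S4}.
On input 1, block {S1,S2,S3,S4} splits into {S2,S3,S4} and {S1}.
Stable partition: {S0} | {S2,S3,S4} | {S1} — 3 equivalence classes.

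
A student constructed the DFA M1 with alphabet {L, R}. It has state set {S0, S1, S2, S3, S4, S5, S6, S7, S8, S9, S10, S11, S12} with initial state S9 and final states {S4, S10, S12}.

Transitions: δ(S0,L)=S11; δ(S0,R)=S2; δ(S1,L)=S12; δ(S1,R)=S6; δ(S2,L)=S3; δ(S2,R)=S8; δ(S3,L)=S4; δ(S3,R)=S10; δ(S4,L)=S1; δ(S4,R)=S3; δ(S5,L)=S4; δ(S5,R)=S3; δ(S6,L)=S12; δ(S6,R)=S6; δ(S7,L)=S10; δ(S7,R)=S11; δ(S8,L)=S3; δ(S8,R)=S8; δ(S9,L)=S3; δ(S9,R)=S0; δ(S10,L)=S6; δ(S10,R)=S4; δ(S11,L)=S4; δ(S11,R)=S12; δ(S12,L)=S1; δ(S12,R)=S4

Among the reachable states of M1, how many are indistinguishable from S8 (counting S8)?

4

First remove the unreachable states {S5,S7}; 11 states remain.
Start with accepting vs non-accepting: {S4,S10,S12} | {S0,S1,S2,S3,S6,S8,S9,S11}.
On input R, block {S4,S10,S12} splits into {S10,S12} and {S4}.
Refine {S0,S1,S2,S3,S6,S8,S9,S11} on symbol L: members go to different blocks, giving {S0,S2,S8,S9} and {S1,S6} and {S3,S11}.
The partition is now stable with 5 blocks: {S10,S12} | {S0,S2,S8,S9} | {S4} | {S1,S6} | {S3,S11}.
The equivalence class containing S8 is {S0,S2,S8,S9}, of size 4.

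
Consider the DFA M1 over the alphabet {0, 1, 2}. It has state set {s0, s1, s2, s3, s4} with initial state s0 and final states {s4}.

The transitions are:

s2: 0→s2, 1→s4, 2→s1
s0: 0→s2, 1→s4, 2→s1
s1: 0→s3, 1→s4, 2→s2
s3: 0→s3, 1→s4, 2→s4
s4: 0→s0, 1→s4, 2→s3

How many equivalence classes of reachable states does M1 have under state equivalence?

4

Every state is reachable, so we keep all 5.
Initial partition by acceptance: {s4} | {s0,s1,s2,s3}.
Split {s0,s1,s2,s3} by δ(·,2) → {s0,s1,s2} and {s3}.
Refine {s0,s1,s2} on symbol 0: members go to different blocks, giving {s0,s2} and {s1}.
No further refinement is possible. Final partition (4 blocks): {s4} | {s0,s2} | {s3} | {s1}.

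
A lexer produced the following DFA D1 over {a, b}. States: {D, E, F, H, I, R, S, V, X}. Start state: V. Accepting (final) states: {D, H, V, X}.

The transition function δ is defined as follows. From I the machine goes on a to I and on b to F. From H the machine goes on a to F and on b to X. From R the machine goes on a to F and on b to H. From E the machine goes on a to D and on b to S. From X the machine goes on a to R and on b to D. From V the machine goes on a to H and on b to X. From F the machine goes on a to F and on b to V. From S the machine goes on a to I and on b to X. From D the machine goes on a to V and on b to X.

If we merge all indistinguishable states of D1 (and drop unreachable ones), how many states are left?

6

First remove the unreachable states {E,I,S}; 6 states remain.
P0 = {D,H,V,X} | {F,R}.
Split {D,H,V,X} by δ(·,a) → {D,V} and {H,X}.
Split {D,V} by δ(·,a) → {V} and {D}.
On input b, block {F,R} splits into {R} and {F}.
Split {H,X} by δ(·,a) → {X} and {H}.
No further refinement is possible. Final partition (6 blocks): {V} | {R} | {X} | {D} | {F} | {H}.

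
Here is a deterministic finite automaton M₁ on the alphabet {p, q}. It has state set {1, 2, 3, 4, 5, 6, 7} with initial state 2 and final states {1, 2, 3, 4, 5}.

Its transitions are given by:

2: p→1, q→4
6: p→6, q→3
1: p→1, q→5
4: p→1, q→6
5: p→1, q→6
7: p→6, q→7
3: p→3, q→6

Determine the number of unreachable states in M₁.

BFS from 2 reaches {1, 2, 3, 4, 5, 6}; the 1 state(s) 7 are never visited.

1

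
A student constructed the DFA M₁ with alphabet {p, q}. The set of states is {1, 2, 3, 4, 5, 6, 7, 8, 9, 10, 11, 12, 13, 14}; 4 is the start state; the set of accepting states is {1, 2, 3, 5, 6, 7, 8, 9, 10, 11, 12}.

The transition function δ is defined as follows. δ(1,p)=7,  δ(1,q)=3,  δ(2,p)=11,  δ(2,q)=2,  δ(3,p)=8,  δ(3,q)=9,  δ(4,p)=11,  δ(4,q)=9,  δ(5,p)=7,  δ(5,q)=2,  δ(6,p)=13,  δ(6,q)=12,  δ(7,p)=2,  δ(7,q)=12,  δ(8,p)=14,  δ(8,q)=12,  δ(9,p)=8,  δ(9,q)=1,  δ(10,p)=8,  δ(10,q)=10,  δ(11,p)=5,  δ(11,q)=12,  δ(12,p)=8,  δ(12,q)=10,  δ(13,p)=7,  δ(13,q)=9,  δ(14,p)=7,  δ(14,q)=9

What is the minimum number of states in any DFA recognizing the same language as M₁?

States {6,13} cannot be reached from the start state, so discard them.
Start with accepting vs non-accepting: {1,2,3,5,7,8,9,10,11,12} | {4,14}.
Split {1,2,3,5,7,8,9,10,11,12} by δ(·,p) → {1,2,3,5,7,9,10,11,12} and {8}.
Refine {1,2,3,5,7,9,10,11,12} on symbol p: members go to different blocks, giving {1,2,5,7,11} and {3,9,10,12}.
On input q, block {1,2,5,7,11} splits into {1,7,11} and {2,5}.
On input p, block {1,7,11} splits into {7,11} and {1}.
Refine {3,9,10,12} on symbol q: members go to different blocks, giving {3,10,12} and {9}.
Refine {3,10,12} on symbol q: members go to different blocks, giving {10,12} and {3}.
No further refinement is possible. Final partition (8 blocks): {7,11} | {4,14} | {8} | {10,12} | {2,5} | {1} | {9} | {3}.

8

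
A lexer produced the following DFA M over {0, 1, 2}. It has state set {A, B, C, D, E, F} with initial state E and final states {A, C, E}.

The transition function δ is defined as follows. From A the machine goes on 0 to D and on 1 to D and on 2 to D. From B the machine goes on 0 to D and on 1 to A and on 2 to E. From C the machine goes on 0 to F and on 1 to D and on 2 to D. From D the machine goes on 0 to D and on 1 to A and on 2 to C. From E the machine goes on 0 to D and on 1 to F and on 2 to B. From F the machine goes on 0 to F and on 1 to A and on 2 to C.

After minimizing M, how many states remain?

2

Initial partition by acceptance: {A,C,E} | {B,D,F}.
The partition is now stable with 2 blocks: {A,C,E} | {B,D,F}.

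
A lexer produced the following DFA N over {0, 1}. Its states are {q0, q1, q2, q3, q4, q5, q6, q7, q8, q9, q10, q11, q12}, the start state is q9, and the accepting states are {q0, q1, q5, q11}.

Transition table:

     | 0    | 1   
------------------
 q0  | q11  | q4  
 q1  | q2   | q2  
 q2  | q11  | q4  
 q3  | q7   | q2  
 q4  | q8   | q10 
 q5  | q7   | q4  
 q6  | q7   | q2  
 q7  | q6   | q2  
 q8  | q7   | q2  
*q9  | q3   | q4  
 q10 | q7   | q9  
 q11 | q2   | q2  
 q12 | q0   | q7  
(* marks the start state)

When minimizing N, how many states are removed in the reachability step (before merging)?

4

No path from q9 leads to q0, q1, q5, q12; the other 9 states are all reachable.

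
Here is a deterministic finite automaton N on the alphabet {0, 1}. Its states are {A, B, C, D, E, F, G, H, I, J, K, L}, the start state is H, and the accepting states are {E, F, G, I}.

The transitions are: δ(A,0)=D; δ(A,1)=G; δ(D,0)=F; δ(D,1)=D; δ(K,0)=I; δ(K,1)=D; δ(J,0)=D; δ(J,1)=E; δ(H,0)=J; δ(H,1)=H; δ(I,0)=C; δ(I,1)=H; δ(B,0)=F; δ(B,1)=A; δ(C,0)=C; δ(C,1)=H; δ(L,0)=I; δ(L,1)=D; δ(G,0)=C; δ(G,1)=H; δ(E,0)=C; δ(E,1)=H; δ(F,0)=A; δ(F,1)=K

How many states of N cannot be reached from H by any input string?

BFS from H reaches {A, C, D, E, F, G, H, I, J, K}; the 2 state(s) B, L are never visited.

2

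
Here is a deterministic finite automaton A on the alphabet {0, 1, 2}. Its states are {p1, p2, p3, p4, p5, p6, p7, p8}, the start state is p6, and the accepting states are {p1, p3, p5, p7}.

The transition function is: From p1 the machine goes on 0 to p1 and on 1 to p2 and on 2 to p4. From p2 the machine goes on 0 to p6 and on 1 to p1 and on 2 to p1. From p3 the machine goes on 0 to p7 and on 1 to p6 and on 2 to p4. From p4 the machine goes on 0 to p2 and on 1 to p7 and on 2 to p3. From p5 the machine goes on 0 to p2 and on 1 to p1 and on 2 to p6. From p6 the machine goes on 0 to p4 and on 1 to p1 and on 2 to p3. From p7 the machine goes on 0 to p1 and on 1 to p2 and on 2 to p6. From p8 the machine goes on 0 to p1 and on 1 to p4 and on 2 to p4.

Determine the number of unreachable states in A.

Starting at p6 and following transitions, the reachable set is {p1, p2, p3, p4, p6, p7}. That leaves p5, p8 unreachable — 2 in total.

2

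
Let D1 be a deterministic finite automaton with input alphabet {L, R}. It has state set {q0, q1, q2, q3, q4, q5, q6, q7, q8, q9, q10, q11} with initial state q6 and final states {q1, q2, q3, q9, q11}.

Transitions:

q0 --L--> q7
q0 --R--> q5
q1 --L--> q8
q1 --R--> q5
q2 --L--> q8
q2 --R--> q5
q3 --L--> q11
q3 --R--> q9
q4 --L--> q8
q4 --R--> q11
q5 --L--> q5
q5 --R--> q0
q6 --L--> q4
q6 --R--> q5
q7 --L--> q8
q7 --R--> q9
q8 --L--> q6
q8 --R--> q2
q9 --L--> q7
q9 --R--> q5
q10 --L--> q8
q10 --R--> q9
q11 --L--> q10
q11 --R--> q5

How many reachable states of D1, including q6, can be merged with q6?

2

First remove the unreachable states {q1,q3}; 10 states remain.
Start with accepting vs non-accepting: {q2,q9,q11} | {q0,q4,q5,q6,q7,q8,q10}.
Refine {q0,q4,q5,q6,q7,q8,q10} on symbol R: members go to different blocks, giving {q4,q7,q8,q10} and {q0,q5,q6}.
Refine {q4,q7,q8,q10} on symbol L: members go to different blocks, giving {q4,q7,q10} and {q8}.
On input L, block {q2,q9,q11} splits into {q9,q11} and {q2}.
Refine {q0,q5,q6} on symbol L: members go to different blocks, giving {q0,q6} and {q5}.
No further refinement is possible. Final partition (6 blocks): {q9,q11} | {q4,q7,q10} | {q0,q6} | {q8} | {q2} | {q5}.
The equivalence class containing q6 is {q0,q6}, of size 2.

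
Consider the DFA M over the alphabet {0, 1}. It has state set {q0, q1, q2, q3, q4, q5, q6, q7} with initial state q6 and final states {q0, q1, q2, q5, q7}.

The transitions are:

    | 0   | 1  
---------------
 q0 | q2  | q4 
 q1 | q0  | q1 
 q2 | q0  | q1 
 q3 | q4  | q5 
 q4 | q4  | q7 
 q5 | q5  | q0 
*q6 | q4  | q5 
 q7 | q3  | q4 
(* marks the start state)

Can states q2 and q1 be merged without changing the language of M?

Initial partition by acceptance: {q0,q1,q2,q5,q7} | {q3,q4,q6}.
On input 0, block {q0,q1,q2,q5,q7} splits into {q0,q1,q2,q5} and {q7}.
Split {q0,q1,q2,q5} by δ(·,1) → {q1,q2,q5} and {q0}.
Split {q1,q2,q5} by δ(·,0) → {q1,q2} and {q5}.
Refine {q3,q4,q6} on symbol 1: members go to different blocks, giving {q3,q6} and {q4}.
Stable partition: {q1,q2} | {q3,q6} | {q7} | {q0} | {q5} | {q4} — 6 equivalence classes.
q2 and q1 lie in the same block of the stable partition, so they are equivalent — no string distinguishes them.

Yes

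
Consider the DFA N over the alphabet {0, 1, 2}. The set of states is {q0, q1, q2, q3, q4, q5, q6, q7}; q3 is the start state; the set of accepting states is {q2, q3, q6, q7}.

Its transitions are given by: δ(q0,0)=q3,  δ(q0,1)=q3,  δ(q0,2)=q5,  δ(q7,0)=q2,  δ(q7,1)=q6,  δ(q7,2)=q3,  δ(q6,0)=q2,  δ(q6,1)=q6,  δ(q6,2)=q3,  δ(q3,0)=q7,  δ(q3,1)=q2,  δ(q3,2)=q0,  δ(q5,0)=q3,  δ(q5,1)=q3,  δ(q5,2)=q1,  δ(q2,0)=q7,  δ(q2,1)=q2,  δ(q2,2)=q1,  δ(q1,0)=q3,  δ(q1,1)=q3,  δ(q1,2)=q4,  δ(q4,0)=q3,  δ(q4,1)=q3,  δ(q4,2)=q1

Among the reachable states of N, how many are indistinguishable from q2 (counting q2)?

Every state is reachable, so we keep all 8.
Initial partition by acceptance: {q2,q3,q6,q7} | {q0,q1,q4,q5}.
On input 2, block {q2,q3,q6,q7} splits into {q2,q3} and {q6,q7}.
Stable partition: {q2,q3} | {q0,q1,q4,q5} | {q6,q7} — 3 equivalence classes.
The equivalence class containing q2 is {q2,q3}, of size 2.

2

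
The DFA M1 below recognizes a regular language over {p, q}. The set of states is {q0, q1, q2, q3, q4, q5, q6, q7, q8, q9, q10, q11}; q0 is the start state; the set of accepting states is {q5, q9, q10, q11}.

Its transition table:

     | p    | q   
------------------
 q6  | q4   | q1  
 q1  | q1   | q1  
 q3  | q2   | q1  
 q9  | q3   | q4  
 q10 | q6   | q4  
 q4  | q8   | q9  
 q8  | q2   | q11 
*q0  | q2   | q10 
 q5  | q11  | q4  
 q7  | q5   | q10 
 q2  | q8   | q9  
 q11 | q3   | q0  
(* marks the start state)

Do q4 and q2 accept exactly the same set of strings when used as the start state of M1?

Reachable states from the start: {q0,q1,q2,q3,q4,q6,q8,q9,q10,q11}. Unreachable: {q5,q7} — drop them.
P0 = {q9,q10,q11} | {q0,q1,q2,q3,q4,q6,q8}.
Split {q0,q1,q2,q3,q4,q6,q8} by δ(·,q) → {q0,q2,q4,q8} and {q1,q3,q6}.
Split {q1,q3,q6} by δ(·,p) → {q3,q6} and {q1}.
Stable partition: {q9,q10,q11} | {q0,q2,q4,q8} | {q3,q6} | {q1} — 4 equivalence classes.
q4 and q2 lie in the same block of the stable partition, so they are equivalent — no string distinguishes them.

Yes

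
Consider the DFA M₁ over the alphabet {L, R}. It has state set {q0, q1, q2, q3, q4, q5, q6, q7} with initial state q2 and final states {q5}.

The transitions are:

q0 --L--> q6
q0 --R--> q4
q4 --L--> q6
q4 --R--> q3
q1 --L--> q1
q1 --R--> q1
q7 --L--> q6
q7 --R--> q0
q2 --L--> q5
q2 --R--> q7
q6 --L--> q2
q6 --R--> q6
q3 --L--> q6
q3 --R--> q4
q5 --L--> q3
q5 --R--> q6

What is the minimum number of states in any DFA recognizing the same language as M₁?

First remove the unreachable states {q1}; 7 states remain.
Start with accepting vs non-accepting: {q5} | {q0,q2,q3,q4,q6,q7}.
Split {q0,q2,q3,q4,q6,q7} by δ(·,L) → {q0,q3,q4,q6,q7} and {q2}.
Refine {q0,q3,q4,q6,q7} on symbol L: members go to different blocks, giving {q0,q3,q4,q7} and {q6}.
Stable partition: {q5} | {q0,q3,q4,q7} | {q2} | {q6} — 4 equivalence classes.

4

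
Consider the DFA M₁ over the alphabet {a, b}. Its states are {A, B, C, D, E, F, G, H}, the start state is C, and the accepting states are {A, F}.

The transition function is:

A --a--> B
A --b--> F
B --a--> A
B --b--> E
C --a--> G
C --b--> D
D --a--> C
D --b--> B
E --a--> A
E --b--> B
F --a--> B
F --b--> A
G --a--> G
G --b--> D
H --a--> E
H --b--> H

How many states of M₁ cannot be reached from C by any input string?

No path from C leads to H; the other 7 states are all reachable.

1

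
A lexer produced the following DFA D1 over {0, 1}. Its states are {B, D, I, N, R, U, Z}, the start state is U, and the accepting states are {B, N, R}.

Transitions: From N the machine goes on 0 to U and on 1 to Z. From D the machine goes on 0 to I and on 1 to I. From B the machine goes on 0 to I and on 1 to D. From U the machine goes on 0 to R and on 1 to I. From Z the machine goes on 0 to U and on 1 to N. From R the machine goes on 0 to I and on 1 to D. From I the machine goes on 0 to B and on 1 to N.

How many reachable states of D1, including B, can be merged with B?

2

All states are reachable from the start state.
P0 = {B,N,R} | {D,I,U,Z}.
Refine {D,I,U,Z} on symbol 0: members go to different blocks, giving {D,Z} and {I,U}.
Refine {D,Z} on symbol 1: members go to different blocks, giving {Z} and {D}.
Split {B,N,R} by δ(·,1) → {B,R} and {N}.
Refine {I,U} on symbol 1: members go to different blocks, giving {I} and {U}.
Stable partition: {B,R} | {Z} | {I} | {D} | {N} | {U} — 6 equivalence classes.
The equivalence class containing B is {B,R}, of size 2.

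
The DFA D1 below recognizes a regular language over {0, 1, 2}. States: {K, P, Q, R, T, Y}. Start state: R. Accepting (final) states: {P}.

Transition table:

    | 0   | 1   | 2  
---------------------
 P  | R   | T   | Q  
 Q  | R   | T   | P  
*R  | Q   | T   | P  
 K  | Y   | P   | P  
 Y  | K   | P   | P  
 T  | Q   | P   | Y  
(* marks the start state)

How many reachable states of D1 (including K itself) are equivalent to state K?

2

All states are reachable from the start state.
Start with accepting vs non-accepting: {P} | {K,Q,R,T,Y}.
On input 1, block {K,Q,R,T,Y} splits into {K,T,Y} and {Q,R}.
On input 0, block {K,T,Y} splits into {K,Y} and {T}.
No further refinement is possible. Final partition (4 blocks): {P} | {K,Y} | {Q,R} | {T}.
State K belongs to the block {K,Y}, which has 2 states.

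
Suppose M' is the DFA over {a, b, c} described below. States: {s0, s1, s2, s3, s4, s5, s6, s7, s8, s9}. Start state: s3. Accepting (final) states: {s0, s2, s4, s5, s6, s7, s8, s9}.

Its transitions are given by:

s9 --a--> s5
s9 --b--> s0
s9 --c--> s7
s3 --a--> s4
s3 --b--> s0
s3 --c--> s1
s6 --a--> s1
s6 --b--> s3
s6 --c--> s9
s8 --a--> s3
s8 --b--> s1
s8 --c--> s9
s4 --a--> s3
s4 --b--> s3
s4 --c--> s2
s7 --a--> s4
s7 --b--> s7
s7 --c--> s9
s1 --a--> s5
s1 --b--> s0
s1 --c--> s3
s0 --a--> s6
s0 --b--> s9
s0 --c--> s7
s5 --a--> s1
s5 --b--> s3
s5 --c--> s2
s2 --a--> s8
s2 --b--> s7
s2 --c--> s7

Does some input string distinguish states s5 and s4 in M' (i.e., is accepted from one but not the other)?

All states are reachable from the start state.
Initial partition by acceptance: {s0,s2,s4,s5,s6,s7,s8,s9} | {s1,s3}.
On input a, block {s0,s2,s4,s5,s6,s7,s8,s9} splits into {s0,s2,s7,s9} and {s4,s5,s6,s8}.
The partition is now stable with 3 blocks: {s0,s2,s7,s9} | {s1,s3} | {s4,s5,s6,s8}.
s5 and s4 lie in the same block of the stable partition, so they are equivalent — no string distinguishes them.

No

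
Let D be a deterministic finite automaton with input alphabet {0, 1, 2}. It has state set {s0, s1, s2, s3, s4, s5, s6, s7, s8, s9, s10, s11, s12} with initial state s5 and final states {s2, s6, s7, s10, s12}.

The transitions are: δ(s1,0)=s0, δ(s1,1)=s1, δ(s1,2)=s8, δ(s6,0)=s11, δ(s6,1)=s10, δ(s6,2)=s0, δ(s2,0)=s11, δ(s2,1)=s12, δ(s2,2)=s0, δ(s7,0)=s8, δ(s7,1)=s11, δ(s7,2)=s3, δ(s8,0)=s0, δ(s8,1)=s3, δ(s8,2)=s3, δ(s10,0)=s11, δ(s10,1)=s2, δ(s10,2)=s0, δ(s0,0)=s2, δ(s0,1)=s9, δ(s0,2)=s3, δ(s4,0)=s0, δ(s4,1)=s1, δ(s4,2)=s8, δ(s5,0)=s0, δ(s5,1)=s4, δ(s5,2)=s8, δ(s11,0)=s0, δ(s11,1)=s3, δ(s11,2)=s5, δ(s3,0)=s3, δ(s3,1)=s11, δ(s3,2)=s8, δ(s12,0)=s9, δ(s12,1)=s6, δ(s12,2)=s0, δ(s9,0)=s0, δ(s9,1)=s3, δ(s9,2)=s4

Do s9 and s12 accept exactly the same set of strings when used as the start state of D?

First remove the unreachable states {s7}; 12 states remain.
Start with accepting vs non-accepting: {s2,s6,s10,s12} | {s0,s1,s3,s4,s5,s8,s9,s11}.
Refine {s0,s1,s3,s4,s5,s8,s9,s11} on symbol 0: members go to different blocks, giving {s1,s3,s4,s5,s8,s9,s11} and {s0}.
Refine {s1,s3,s4,s5,s8,s9,s11} on symbol 0: members go to different blocks, giving {s1,s4,s5,s8,s9,s11} and {s3}.
On input 1, block {s1,s4,s5,s8,s9,s11} splits into {s1,s4,s5} and {s8,s9,s11}.
Refine {s8,s9,s11} on symbol 2: members go to different blocks, giving {s9,s11} and {s8}.
No further refinement is possible. Final partition (6 blocks): {s2,s6,s10,s12} | {s1,s4,s5} | {s0} | {s3} | {s9,s11} | {s8}.
s9 and s12 end up in different blocks, so they are distinguishable. For instance, the string 'ε' is accepted from only s12.

No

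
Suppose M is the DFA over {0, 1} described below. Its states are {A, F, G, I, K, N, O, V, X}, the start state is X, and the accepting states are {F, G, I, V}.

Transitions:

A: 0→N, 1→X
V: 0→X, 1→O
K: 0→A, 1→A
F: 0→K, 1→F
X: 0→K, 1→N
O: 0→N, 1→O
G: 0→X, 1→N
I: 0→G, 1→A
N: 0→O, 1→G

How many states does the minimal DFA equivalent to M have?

6

Reachable states from the start: {A,G,K,N,O,X}. Unreachable: {F,I,V} — drop them.
Start with accepting vs non-accepting: {G} | {A,K,N,O,X}.
On input 1, block {A,K,N,O,X} splits into {A,K,O,X} and {N}.
On input 0, block {A,K,O,X} splits into {A,O} and {K,X}.
Split {A,O} by δ(·,1) → {O} and {A}.
Refine {K,X} on symbol 0: members go to different blocks, giving {X} and {K}.
The partition is now stable with 6 blocks: {G} | {O} | {N} | {X} | {A} | {K}.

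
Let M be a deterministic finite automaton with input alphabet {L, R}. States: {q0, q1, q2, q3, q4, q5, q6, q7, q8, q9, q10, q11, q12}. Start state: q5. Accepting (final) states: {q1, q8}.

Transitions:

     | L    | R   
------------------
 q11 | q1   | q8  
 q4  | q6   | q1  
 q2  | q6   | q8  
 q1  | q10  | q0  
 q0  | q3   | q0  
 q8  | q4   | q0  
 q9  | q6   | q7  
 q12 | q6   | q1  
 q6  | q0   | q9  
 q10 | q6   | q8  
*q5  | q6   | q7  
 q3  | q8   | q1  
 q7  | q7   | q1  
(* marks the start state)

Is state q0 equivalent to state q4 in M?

States {q2,q11,q12} cannot be reached from the start state, so discard them.
Initial partition by acceptance: {q1,q8} | {q0,q3,q4,q5,q6,q7,q9,q10}.
On input L, block {q0,q3,q4,q5,q6,q7,q9,q10} splits into {q0,q4,q5,q6,q7,q9,q10} and {q3}.
Refine {q0,q4,q5,q6,q7,q9,q10} on symbol L: members go to different blocks, giving {q4,q5,q6,q7,q9,q10} and {q0}.
On input L, block {q4,q5,q6,q7,q9,q10} splits into {q4,q5,q7,q9,q10} and {q6}.
Split {q4,q5,q7,q9,q10} by δ(·,L) → {q4,q5,q9,q10} and {q7}.
Refine {q4,q5,q9,q10} on symbol R: members go to different blocks, giving {q4,q10} and {q5,q9}.
Stable partition: {q1,q8} | {q4,q10} | {q3} | {q0} | {q6} | {q7} | {q5,q9} — 7 equivalence classes.
q0 and q4 end up in different blocks, so they are distinguishable. For instance, the string 'R' is accepted from only q4.

No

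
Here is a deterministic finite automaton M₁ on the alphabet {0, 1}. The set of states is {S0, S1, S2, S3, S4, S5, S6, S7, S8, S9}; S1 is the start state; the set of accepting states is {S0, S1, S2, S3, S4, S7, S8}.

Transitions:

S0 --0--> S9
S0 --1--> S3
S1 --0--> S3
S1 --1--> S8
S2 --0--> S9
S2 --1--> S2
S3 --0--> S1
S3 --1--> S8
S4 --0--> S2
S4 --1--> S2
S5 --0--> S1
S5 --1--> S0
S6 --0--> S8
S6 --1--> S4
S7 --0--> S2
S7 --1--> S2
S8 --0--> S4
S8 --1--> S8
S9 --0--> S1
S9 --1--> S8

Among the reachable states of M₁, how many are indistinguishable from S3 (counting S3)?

2

First remove the unreachable states {S0,S5,S6,S7}; 6 states remain.
P0 = {S1,S2,S3,S4,S8} | {S9}.
Refine {S1,S2,S3,S4,S8} on symbol 0: members go to different blocks, giving {S1,S3,S4,S8} and {S2}.
Split {S1,S3,S4,S8} by δ(·,0) → {S1,S3,S8} and {S4}.
On input 0, block {S1,S3,S8} splits into {S1,S3} and {S8}.
The partition is now stable with 5 blocks: {S1,S3} | {S9} | {S2} | {S4} | {S8}.
The equivalence class containing S3 is {S1,S3}, of size 2.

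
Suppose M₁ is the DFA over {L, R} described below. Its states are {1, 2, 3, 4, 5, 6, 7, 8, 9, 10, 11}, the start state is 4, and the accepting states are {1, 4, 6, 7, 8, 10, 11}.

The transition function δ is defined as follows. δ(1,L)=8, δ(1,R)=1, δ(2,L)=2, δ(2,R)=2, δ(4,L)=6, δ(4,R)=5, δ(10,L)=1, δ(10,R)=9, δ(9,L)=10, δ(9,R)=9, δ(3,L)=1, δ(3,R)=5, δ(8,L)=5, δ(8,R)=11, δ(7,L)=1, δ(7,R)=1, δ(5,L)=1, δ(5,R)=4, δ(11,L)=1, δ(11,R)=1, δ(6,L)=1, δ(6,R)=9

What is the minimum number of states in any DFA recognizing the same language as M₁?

States {2,3,7} cannot be reached from the start state, so discard them.
P0 = {1,4,6,8,10,11} | {5,9}.
On input L, block {1,4,6,8,10,11} splits into {1,4,6,10,11} and {8}.
On input L, block {1,4,6,10,11} splits into {4,6,10,11} and {1}.
Refine {4,6,10,11} on symbol L: members go to different blocks, giving {6,10,11} and {4}.
Split {6,10,11} by δ(·,R) → {6,10} and {11}.
On input L, block {5,9} splits into {5} and {9}.
Stable partition: {6,10} | {5} | {8} | {1} | {4} | {11} | {9} — 7 equivalence classes.

7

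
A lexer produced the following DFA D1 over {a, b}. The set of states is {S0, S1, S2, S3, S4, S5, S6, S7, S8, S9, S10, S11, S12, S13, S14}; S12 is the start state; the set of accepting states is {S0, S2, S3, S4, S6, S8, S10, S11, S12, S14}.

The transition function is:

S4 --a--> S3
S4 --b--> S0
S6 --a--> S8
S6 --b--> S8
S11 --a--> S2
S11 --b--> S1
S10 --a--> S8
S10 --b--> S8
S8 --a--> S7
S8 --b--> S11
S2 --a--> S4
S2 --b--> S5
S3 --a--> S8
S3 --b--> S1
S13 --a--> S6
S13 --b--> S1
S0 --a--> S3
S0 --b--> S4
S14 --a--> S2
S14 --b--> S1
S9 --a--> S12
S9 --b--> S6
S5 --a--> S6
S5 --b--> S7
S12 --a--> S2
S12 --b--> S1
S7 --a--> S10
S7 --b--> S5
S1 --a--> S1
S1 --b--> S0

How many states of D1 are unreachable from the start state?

No path from S12 leads to S9, S13, S14; the other 12 states are all reachable.

3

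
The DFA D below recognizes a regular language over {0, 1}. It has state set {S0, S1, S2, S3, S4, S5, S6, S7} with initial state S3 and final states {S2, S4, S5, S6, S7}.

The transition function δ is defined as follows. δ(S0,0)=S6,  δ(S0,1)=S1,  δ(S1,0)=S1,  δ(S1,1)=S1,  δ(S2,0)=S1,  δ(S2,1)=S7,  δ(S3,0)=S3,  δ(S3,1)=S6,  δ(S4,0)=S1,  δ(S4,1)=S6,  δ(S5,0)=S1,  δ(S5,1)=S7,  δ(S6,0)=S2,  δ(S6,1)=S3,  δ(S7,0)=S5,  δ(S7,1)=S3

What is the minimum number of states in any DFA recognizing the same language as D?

First remove the unreachable states {S0,S4}; 6 states remain.
Initial partition by acceptance: {S2,S5,S6,S7} | {S1,S3}.
On input 0, block {S2,S5,S6,S7} splits into {S2,S5} and {S6,S7}.
Split {S1,S3} by δ(·,1) → {S1} and {S3}.
Stable partition: {S2,S5} | {S1} | {S6,S7} | {S3} — 4 equivalence classes.

4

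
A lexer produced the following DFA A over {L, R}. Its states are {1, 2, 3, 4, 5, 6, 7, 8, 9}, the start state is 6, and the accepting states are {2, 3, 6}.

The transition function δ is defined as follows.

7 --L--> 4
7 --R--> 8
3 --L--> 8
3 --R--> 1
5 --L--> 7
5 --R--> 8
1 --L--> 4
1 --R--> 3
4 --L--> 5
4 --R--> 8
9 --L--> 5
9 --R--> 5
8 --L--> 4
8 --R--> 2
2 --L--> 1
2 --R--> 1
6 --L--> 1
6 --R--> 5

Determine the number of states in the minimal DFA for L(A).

4

States {9} cannot be reached from the start state, so discard them.
Initial partition by acceptance: {2,3,6} | {1,4,5,7,8}.
Split {1,4,5,7,8} by δ(·,R) → {4,5,7} and {1,8}.
Refine {2,3,6} on symbol R: members go to different blocks, giving {2,3} and {6}.
No further refinement is possible. Final partition (4 blocks): {2,3} | {4,5,7} | {1,8} | {6}.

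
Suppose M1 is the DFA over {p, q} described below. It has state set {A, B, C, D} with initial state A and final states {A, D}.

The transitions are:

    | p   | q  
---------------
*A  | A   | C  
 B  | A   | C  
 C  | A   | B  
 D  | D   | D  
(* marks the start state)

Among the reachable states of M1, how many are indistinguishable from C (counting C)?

States {D} cannot be reached from the start state, so discard them.
Start with accepting vs non-accepting: {A} | {B,C}.
The partition is now stable with 2 blocks: {A} | {B,C}.
The equivalence class containing C is {B,C}, of size 2.

2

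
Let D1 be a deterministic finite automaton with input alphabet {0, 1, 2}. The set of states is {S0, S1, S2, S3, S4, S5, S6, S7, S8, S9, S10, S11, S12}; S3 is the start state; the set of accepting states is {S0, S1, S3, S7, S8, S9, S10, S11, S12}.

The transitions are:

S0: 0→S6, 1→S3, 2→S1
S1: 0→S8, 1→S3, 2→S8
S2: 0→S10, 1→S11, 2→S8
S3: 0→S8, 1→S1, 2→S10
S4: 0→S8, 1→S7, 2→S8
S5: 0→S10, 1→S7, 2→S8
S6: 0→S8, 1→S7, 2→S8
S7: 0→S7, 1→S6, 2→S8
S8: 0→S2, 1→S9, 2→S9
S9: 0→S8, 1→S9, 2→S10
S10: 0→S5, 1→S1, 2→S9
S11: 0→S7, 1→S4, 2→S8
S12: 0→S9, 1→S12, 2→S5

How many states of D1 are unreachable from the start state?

2

BFS from S3 reaches {S1, S2, S3, S4, S5, S6, S7, S8, S9, S10, S11}; the 2 state(s) S0, S12 are never visited.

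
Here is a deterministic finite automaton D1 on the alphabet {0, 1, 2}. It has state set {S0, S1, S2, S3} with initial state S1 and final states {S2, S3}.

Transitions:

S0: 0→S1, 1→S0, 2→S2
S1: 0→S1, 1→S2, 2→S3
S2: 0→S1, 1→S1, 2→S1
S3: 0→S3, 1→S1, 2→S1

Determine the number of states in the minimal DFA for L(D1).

States {S0} cannot be reached from the start state, so discard them.
P0 = {S2,S3} | {S1}.
On input 0, block {S2,S3} splits into {S2} and {S3}.
The partition is now stable with 3 blocks: {S2} | {S1} | {S3}.

3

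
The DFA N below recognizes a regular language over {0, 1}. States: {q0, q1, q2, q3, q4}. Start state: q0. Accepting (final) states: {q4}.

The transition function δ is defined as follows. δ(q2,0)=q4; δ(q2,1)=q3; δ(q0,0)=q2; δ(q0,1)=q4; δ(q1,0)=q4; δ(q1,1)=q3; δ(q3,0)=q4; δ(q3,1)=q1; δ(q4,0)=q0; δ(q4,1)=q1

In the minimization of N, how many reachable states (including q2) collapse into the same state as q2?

All states are reachable from the start state.
P0 = {q4} | {q0,q1,q2,q3}.
Refine {q0,q1,q2,q3} on symbol 0: members go to different blocks, giving {q1,q2,q3} and {q0}.
Stable partition: {q4} | {q1,q2,q3} | {q0} — 3 equivalence classes.
The equivalence class containing q2 is {q1,q2,q3}, of size 3.

3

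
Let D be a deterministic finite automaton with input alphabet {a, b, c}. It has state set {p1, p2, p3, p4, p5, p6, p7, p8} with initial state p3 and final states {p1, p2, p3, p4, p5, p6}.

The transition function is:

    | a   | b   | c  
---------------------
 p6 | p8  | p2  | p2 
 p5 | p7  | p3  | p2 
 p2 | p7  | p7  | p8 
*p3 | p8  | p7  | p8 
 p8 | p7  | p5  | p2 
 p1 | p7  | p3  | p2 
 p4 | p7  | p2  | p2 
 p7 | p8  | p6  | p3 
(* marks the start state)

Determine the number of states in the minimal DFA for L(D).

States {p1,p4} cannot be reached from the start state, so discard them.
P0 = {p2,p3,p5,p6} | {p7,p8}.
On input b, block {p2,p3,p5,p6} splits into {p2,p3} and {p5,p6}.
Stable partition: {p2,p3} | {p7,p8} | {p5,p6} — 3 equivalence classes.

3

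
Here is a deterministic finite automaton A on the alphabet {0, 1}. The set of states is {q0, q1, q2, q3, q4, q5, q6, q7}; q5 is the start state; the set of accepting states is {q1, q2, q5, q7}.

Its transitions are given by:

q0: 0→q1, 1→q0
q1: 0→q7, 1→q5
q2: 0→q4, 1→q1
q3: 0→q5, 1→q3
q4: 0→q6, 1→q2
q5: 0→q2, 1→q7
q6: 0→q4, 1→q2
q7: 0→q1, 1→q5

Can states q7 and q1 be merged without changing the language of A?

Yes

First remove the unreachable states {q0,q3}; 6 states remain.
P0 = {q1,q2,q5,q7} | {q4,q6}.
Refine {q1,q2,q5,q7} on symbol 0: members go to different blocks, giving {q1,q5,q7} and {q2}.
Split {q1,q5,q7} by δ(·,0) → {q1,q7} and {q5}.
No further refinement is possible. Final partition (4 blocks): {q1,q7} | {q4,q6} | {q2} | {q5}.
q7 and q1 lie in the same block of the stable partition, so they are equivalent — no string distinguishes them.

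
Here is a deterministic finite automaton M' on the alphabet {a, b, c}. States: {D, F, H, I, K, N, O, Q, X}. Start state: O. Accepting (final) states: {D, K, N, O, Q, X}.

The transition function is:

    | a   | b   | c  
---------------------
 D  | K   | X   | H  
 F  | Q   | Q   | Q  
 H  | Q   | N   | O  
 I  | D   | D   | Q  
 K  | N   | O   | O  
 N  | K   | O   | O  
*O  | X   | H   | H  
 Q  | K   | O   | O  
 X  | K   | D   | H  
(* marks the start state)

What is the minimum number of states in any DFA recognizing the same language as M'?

4

States {F,I} cannot be reached from the start state, so discard them.
P0 = {D,K,N,O,Q,X} | {H}.
Split {D,K,N,O,Q,X} by δ(·,b) → {D,K,N,Q,X} and {O}.
Refine {D,K,N,Q,X} on symbol b: members go to different blocks, giving {K,N,Q} and {D,X}.
The partition is now stable with 4 blocks: {K,N,Q} | {H} | {O} | {D,X}.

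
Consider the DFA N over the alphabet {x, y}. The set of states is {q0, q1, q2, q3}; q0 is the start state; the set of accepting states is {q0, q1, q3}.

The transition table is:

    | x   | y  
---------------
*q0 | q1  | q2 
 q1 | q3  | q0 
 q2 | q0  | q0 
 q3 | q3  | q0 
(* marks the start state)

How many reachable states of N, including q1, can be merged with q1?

2

Start with accepting vs non-accepting: {q0,q1,q3} | {q2}.
Split {q0,q1,q3} by δ(·,y) → {q1,q3} and {q0}.
Stable partition: {q1,q3} | {q2} | {q0} — 3 equivalence classes.
State q1 belongs to the block {q1,q3}, which has 2 states.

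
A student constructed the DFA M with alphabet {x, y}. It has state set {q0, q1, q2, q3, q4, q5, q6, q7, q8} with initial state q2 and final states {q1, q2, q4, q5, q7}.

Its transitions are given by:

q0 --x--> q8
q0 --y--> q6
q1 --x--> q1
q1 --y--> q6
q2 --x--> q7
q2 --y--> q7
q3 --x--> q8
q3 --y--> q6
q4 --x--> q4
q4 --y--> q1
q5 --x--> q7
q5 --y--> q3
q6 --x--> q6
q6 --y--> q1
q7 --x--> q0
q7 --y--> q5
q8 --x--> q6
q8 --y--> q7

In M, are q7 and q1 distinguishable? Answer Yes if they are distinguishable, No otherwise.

Yes

States {q4} cannot be reached from the start state, so discard them.
Start with accepting vs non-accepting: {q1,q2,q5,q7} | {q0,q3,q6,q8}.
Refine {q1,q2,q5,q7} on symbol x: members go to different blocks, giving {q1,q2,q5} and {q7}.
Split {q1,q2,q5} by δ(·,x) → {q2,q5} and {q1}.
Split {q2,q5} by δ(·,y) → {q2} and {q5}.
Split {q0,q3,q6,q8} by δ(·,y) → {q0,q3} and {q6} and {q8}.
Stable partition: {q2} | {q0,q3} | {q7} | {q1} | {q5} | {q6} | {q8} — 7 equivalence classes.
q7 and q1 end up in different blocks, so they are distinguishable. For instance, the string 'x' is accepted from only q1.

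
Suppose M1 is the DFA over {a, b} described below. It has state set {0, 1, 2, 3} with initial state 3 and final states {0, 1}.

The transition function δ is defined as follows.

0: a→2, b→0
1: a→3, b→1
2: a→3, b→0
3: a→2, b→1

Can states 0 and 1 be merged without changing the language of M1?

Yes

Start with accepting vs non-accepting: {0,1} | {2,3}.
Stable partition: {0,1} | {2,3} — 2 equivalence classes.
0 and 1 lie in the same block of the stable partition, so they are equivalent — no string distinguishes them.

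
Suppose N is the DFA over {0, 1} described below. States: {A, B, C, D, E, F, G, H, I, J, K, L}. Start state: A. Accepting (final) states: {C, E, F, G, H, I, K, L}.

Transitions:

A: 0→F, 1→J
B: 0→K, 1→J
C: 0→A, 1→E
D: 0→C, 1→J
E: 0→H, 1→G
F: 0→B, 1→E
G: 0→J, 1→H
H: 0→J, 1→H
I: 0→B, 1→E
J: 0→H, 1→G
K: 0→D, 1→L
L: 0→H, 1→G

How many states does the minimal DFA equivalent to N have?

5

Reachable states from the start: {A,B,C,D,E,F,G,H,J,K,L}. Unreachable: {I} — drop them.
Initial partition by acceptance: {C,E,F,G,H,K,L} | {A,B,D,J}.
Split {C,E,F,G,H,K,L} by δ(·,0) → {C,F,G,H,K} and {E,L}.
Split {C,F,G,H,K} by δ(·,1) → {C,F,K} and {G,H}.
On input 0, block {A,B,D,J} splits into {A,B,D} and {J}.
Stable partition: {C,F,K} | {A,B,D} | {E,L} | {G,H} | {J} — 5 equivalence classes.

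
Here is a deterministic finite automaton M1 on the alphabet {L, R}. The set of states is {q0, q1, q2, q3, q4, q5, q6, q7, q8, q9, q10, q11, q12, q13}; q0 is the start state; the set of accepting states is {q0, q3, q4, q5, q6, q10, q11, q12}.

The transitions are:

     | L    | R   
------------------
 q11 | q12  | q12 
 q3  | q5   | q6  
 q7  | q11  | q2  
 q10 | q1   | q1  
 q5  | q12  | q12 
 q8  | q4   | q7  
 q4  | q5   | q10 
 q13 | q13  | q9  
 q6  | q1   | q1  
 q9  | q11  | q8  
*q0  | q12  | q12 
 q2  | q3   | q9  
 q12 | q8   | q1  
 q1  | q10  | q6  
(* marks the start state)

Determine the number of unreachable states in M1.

No path from q0 leads to q13; the other 13 states are all reachable.

1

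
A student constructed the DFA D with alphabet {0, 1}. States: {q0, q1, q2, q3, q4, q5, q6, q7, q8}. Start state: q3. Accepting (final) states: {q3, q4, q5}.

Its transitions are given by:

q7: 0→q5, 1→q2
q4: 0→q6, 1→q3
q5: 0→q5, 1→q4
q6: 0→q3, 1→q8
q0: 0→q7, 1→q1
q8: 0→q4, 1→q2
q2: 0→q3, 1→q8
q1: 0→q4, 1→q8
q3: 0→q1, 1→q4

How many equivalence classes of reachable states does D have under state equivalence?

Reachable states from the start: {q1,q2,q3,q4,q6,q8}. Unreachable: {q0,q5,q7} — drop them.
Initial partition by acceptance: {q3,q4} | {q1,q2,q6,q8}.
No further refinement is possible. Final partition (2 blocks): {q3,q4} | {q1,q2,q6,q8}.

2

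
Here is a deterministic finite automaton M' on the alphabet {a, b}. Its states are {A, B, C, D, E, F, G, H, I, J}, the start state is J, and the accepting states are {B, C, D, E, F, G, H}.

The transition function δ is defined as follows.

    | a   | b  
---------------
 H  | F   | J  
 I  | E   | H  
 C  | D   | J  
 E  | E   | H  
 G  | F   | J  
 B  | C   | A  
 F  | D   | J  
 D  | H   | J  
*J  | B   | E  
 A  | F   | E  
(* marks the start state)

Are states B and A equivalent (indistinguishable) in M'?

Reachable states from the start: {A,B,C,D,E,F,H,J}. Unreachable: {G,I} — drop them.
P0 = {B,C,D,E,F,H} | {A,J}.
Refine {B,C,D,E,F,H} on symbol b: members go to different blocks, giving {B,C,D,F,H} and {E}.
Stable partition: {B,C,D,F,H} | {A,J} | {E} — 3 equivalence classes.
B and A end up in different blocks, so they are distinguishable. For instance, the string 'ε' is accepted from only B.

No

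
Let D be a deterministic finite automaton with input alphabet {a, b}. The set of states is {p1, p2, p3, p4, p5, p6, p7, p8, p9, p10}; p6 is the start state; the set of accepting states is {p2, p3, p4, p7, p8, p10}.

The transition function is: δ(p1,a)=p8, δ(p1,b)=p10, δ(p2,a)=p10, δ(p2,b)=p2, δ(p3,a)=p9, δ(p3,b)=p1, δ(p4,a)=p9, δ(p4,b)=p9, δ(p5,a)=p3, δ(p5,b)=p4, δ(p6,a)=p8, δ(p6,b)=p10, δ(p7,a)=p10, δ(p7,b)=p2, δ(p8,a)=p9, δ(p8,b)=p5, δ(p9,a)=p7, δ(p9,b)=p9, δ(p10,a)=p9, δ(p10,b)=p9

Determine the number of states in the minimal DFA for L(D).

P0 = {p2,p3,p4,p7,p8,p10} | {p1,p5,p6,p9}.
On input a, block {p2,p3,p4,p7,p8,p10} splits into {p3,p4,p8,p10} and {p2,p7}.
Refine {p1,p5,p6,p9} on symbol a: members go to different blocks, giving {p1,p5,p6} and {p9}.
Refine {p3,p4,p8,p10} on symbol b: members go to different blocks, giving {p3,p8} and {p4,p10}.
The partition is now stable with 5 blocks: {p3,p8} | {p1,p5,p6} | {p2,p7} | {p9} | {p4,p10}.

5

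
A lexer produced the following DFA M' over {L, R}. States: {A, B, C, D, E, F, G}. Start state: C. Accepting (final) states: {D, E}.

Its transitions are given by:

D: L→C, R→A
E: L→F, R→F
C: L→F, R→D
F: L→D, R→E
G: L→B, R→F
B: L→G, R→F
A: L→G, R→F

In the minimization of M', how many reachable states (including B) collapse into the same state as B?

Start with accepting vs non-accepting: {D,E} | {A,B,C,F,G}.
Refine {A,B,C,F,G} on symbol L: members go to different blocks, giving {A,B,C,G} and {F}.
Refine {D,E} on symbol L: members go to different blocks, giving {D} and {E}.
Split {A,B,C,G} by δ(·,L) → {A,B,G} and {C}.
No further refinement is possible. Final partition (5 blocks): {D} | {A,B,G} | {F} | {E} | {C}.
State B belongs to the block {A,B,G}, which has 3 states.

3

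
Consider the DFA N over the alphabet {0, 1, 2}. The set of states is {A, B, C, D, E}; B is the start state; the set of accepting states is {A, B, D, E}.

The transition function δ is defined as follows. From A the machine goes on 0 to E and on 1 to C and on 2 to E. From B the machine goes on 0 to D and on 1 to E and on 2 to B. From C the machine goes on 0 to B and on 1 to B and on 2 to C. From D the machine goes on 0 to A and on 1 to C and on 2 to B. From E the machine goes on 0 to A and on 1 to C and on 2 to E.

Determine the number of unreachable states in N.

0

A breadth-first search from the start state visits every state.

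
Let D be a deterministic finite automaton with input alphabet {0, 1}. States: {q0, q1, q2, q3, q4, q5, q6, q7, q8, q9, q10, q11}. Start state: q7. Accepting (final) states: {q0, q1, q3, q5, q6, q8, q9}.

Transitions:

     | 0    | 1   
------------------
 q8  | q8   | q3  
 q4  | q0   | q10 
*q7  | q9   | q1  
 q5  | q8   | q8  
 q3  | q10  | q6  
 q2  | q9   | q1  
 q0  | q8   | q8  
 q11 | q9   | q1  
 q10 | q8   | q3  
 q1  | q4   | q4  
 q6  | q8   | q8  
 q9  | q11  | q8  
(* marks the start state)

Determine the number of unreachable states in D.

2

BFS from q7 reaches {q0, q1, q3, q4, q6, q7, q8, q9, q10, q11}; the 2 state(s) q2, q5 are never visited.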